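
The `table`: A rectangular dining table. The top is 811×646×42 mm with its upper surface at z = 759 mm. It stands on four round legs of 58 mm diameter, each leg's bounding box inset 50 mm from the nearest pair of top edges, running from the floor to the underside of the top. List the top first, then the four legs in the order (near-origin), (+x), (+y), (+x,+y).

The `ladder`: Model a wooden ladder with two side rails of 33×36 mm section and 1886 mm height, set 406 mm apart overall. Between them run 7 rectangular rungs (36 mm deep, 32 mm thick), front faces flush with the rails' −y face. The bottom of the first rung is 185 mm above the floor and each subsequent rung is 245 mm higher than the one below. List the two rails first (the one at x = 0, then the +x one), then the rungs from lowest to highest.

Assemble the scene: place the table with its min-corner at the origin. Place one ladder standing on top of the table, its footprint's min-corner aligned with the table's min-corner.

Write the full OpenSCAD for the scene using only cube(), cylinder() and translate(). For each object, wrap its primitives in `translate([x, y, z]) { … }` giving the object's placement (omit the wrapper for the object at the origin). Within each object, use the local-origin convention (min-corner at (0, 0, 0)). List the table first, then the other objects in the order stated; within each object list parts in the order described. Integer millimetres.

translate([0, 0, 717]) cube([811, 646, 42]);
translate([79, 79, 0]) cylinder(h = 717, r = 29);
translate([732, 79, 0]) cylinder(h = 717, r = 29);
translate([79, 567, 0]) cylinder(h = 717, r = 29);
translate([732, 567, 0]) cylinder(h = 717, r = 29);
translate([0, 0, 759]) {
  cube([33, 36, 1886]);
  translate([373, 0, 0]) cube([33, 36, 1886]);
  translate([33, 0, 185]) cube([340, 36, 32]);
  translate([33, 0, 430]) cube([340, 36, 32]);
  translate([33, 0, 675]) cube([340, 36, 32]);
  translate([33, 0, 920]) cube([340, 36, 32]);
  translate([33, 0, 1165]) cube([340, 36, 32]);
  translate([33, 0, 1410]) cube([340, 36, 32]);
  translate([33, 0, 1655]) cube([340, 36, 32]);
}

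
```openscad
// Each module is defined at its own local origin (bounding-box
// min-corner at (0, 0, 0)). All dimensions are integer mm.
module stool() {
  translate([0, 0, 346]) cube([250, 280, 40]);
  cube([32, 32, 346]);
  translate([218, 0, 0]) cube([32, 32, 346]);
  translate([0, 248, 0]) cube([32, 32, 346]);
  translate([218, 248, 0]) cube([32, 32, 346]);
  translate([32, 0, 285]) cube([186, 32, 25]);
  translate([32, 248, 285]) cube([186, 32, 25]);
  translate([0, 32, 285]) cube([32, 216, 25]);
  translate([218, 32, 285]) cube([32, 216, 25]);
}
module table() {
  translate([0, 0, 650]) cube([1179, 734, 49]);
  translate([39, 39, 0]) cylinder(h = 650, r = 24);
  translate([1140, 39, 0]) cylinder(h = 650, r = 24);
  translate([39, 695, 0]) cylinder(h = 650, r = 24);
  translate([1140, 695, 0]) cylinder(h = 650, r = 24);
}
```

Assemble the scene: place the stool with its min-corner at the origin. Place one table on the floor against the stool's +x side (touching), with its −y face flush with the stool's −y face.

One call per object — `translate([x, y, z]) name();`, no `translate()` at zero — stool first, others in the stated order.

stool();
translate([250, 0, 0]) table();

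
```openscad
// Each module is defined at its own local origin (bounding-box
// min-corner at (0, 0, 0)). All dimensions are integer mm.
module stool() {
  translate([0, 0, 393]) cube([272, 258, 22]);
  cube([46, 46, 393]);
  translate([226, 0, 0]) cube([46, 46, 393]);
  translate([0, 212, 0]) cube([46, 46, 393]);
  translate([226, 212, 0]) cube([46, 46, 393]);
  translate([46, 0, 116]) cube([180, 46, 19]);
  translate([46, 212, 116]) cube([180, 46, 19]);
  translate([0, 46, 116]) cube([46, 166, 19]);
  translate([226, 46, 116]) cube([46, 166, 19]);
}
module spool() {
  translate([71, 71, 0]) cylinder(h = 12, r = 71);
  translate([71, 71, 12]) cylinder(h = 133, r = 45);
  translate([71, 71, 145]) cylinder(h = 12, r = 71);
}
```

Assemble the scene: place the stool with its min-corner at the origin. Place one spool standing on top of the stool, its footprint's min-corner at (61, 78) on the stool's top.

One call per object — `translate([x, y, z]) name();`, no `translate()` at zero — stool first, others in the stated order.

stool();
translate([61, 78, 415]) spool();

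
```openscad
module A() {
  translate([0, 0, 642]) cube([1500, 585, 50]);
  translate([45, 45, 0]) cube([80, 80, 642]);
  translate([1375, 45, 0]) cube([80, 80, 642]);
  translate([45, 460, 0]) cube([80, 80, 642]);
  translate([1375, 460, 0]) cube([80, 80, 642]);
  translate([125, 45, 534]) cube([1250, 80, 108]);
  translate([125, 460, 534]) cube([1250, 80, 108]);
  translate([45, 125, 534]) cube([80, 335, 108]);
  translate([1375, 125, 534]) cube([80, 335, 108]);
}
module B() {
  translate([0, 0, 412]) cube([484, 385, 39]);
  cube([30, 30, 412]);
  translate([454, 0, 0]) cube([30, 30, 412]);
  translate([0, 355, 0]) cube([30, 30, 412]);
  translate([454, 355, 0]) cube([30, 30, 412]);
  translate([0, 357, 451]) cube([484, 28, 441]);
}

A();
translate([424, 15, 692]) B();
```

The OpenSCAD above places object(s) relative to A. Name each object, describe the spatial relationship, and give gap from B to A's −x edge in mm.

The chair's min-x is at 424; the table's min-x is 0; gap = 424 mm.

A is a table. B is a chair. The chair is on top of the table. The gap from the chair to the table's −x edge is 424 mm.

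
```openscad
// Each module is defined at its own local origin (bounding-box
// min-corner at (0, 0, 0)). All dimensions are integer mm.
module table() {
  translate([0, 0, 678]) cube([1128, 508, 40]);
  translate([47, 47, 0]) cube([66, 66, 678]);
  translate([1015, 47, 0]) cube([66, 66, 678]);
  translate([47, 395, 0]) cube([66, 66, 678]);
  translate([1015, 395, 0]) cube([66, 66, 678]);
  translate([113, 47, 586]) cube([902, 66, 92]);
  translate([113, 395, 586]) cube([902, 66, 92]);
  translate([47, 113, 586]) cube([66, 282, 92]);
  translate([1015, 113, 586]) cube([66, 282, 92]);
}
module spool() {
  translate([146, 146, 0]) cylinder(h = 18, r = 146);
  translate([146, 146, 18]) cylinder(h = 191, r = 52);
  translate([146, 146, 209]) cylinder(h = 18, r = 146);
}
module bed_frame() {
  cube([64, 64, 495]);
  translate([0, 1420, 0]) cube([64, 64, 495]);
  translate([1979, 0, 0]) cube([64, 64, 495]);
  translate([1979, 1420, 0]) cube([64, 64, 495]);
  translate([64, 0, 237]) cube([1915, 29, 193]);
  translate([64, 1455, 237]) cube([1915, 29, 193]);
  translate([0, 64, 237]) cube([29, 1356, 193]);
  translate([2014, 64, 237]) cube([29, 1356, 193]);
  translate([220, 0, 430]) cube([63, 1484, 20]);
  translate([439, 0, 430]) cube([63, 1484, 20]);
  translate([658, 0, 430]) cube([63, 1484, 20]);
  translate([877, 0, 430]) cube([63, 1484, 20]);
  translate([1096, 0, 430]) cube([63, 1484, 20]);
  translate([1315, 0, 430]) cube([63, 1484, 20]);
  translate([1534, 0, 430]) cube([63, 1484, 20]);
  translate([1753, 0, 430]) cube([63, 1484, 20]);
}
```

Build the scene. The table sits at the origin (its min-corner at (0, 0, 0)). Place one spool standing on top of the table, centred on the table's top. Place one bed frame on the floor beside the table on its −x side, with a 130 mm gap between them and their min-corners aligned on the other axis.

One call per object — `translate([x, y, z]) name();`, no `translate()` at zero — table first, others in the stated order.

table();
translate([418, 108, 718]) spool();
translate([-2173, 0, 0]) bed_frame();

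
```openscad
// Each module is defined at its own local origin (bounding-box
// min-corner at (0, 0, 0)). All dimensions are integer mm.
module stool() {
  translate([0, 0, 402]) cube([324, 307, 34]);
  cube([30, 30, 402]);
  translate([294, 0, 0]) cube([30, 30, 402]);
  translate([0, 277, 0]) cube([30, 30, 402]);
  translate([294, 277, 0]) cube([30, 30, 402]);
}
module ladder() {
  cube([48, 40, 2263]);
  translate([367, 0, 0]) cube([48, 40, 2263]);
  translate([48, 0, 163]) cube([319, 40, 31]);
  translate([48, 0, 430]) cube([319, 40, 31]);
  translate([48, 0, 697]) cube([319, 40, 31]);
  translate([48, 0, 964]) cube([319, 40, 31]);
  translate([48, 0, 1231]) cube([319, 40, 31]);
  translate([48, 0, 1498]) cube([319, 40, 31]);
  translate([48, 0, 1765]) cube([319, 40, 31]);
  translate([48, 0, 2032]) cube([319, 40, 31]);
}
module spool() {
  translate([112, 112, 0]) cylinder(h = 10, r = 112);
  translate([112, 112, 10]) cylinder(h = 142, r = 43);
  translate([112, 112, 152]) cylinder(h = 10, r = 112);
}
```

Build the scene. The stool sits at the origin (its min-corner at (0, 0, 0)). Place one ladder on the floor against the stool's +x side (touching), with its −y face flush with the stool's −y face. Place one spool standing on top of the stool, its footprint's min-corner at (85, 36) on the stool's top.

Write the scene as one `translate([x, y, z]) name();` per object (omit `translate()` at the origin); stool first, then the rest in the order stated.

stool();
translate([324, 0, 0]) ladder();
translate([85, 36, 436]) spool();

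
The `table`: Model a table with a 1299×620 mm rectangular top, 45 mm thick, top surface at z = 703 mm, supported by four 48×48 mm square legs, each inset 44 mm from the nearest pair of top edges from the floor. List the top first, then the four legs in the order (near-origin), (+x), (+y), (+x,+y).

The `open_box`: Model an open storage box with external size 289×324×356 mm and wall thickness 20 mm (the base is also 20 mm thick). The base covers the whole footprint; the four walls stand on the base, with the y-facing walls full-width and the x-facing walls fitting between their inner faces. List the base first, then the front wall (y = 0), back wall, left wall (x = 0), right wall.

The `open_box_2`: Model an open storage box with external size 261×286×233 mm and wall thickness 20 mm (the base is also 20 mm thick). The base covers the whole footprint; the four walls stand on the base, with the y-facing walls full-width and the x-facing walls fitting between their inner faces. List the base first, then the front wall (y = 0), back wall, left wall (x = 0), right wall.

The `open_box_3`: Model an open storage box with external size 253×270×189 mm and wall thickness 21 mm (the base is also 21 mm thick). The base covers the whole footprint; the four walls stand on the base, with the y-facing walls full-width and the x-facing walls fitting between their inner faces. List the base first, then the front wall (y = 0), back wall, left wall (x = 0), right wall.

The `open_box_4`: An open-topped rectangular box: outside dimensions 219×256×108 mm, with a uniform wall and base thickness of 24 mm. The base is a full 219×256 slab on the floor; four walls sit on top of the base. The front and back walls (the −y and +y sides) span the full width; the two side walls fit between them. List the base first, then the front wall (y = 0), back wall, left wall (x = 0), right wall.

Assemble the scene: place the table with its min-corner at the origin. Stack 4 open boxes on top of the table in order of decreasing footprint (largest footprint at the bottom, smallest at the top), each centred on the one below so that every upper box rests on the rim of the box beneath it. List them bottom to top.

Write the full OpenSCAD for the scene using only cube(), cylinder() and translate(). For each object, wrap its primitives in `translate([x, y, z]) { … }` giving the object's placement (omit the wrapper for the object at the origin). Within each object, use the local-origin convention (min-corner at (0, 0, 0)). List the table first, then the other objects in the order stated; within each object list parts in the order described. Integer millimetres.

translate([0, 0, 658]) cube([1299, 620, 45]);
translate([44, 44, 0]) cube([48, 48, 658]);
translate([1207, 44, 0]) cube([48, 48, 658]);
translate([44, 528, 0]) cube([48, 48, 658]);
translate([1207, 528, 0]) cube([48, 48, 658]);
translate([505, 148, 703]) {
  cube([289, 324, 20]);
  translate([0, 0, 20]) cube([289, 20, 336]);
  translate([0, 304, 20]) cube([289, 20, 336]);
  translate([0, 20, 20]) cube([20, 284, 336]);
  translate([269, 20, 20]) cube([20, 284, 336]);
}
translate([519, 167, 1059]) {
  cube([261, 286, 20]);
  translate([0, 0, 20]) cube([261, 20, 213]);
  translate([0, 266, 20]) cube([261, 20, 213]);
  translate([0, 20, 20]) cube([20, 246, 213]);
  translate([241, 20, 20]) cube([20, 246, 213]);
}
translate([523, 175, 1292]) {
  cube([253, 270, 21]);
  translate([0, 0, 21]) cube([253, 21, 168]);
  translate([0, 249, 21]) cube([253, 21, 168]);
  translate([0, 21, 21]) cube([21, 228, 168]);
  translate([232, 21, 21]) cube([21, 228, 168]);
}
translate([540, 182, 1481]) {
  cube([219, 256, 24]);
  translate([0, 0, 24]) cube([219, 24, 84]);
  translate([0, 232, 24]) cube([219, 24, 84]);
  translate([0, 24, 24]) cube([24, 208, 84]);
  translate([195, 24, 24]) cube([24, 208, 84]);
}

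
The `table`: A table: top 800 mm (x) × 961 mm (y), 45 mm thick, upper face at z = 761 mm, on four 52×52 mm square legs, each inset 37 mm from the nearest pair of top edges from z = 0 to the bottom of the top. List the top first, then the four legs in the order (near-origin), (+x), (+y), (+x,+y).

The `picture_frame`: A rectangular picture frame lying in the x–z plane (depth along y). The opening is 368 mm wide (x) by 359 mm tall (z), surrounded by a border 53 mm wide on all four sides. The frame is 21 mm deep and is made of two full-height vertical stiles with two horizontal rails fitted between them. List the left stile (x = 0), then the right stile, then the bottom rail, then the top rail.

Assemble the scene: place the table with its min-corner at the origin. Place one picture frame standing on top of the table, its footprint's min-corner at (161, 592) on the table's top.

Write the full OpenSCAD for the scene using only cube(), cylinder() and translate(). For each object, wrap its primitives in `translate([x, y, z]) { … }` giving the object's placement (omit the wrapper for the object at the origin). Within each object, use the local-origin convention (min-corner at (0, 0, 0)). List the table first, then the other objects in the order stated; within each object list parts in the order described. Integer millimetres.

translate([0, 0, 716]) cube([800, 961, 45]);
translate([37, 37, 0]) cube([52, 52, 716]);
translate([711, 37, 0]) cube([52, 52, 716]);
translate([37, 872, 0]) cube([52, 52, 716]);
translate([711, 872, 0]) cube([52, 52, 716]);
translate([161, 592, 761]) {
  cube([53, 21, 465]);
  translate([421, 0, 0]) cube([53, 21, 465]);
  translate([53, 0, 0]) cube([368, 21, 53]);
  translate([53, 0, 412]) cube([368, 21, 53]);
}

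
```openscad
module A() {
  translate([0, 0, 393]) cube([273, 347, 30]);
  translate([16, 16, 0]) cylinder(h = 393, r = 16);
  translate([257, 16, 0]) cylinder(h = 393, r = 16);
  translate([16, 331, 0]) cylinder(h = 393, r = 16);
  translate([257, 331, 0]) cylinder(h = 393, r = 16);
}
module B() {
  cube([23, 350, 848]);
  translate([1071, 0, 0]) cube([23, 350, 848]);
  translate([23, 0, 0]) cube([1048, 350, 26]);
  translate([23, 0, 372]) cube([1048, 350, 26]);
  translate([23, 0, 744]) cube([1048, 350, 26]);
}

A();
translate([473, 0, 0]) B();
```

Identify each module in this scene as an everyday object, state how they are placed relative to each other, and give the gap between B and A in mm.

The bookshelf's nearest face is 200 mm from the stool's +x face.

A is a stool. B is a bookshelf. The bookshelf is on the floor beside the stool on its +x side. The gap between the bookshelf and the stool is 200 mm.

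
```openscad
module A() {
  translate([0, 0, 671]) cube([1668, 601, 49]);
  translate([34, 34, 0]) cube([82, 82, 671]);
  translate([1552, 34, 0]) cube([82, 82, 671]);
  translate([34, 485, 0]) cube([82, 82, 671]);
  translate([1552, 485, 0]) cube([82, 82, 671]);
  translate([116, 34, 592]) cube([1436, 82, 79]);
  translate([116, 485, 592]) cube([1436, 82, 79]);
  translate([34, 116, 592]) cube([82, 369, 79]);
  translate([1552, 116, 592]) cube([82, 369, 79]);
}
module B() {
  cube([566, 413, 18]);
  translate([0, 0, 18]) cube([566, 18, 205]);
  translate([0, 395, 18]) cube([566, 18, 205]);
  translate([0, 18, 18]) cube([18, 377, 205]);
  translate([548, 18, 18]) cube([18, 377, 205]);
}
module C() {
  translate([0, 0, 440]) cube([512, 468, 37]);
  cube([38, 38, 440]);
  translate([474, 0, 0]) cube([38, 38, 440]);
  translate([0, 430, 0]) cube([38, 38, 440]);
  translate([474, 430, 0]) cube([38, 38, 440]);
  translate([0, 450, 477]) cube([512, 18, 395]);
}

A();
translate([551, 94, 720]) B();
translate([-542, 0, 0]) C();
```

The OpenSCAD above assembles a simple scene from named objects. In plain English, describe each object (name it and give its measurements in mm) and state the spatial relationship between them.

A is a table: top 1668 mm (x) × 601 mm (y), 49 mm thick, upper face at z = 720 mm, on four 82×82 mm square legs, each inset 34 mm from the nearest pair of top edges, running from z = 0 to the bottom of the top. Four apron rails, 82 mm thick and 79 mm tall, run between adjacent legs with their top edges flush with the underside of the top and their outer faces flush with the legs' outer faces.

B is an open-topped rectangular box: outside dimensions 566×413×223 mm, with a uniform wall and base thickness of 18 mm. The base is a full 566×413 slab on the floor; four walls sit on top of the base. The front and back walls (the −y and +y sides) span the full width; the two side walls fit between them.

C is a chair: 512×468 mm seat, 37 mm thick, top at z = 477 mm, on four 38 mm square corner legs flush with the seat edges. A 18 mm thick backrest slab spans the full seat width, extending 395 mm above the seat top, its back face flush with the seat's +y edge.

The open box is on top of the table, centred. The chair is on the floor beside the table on its −x side.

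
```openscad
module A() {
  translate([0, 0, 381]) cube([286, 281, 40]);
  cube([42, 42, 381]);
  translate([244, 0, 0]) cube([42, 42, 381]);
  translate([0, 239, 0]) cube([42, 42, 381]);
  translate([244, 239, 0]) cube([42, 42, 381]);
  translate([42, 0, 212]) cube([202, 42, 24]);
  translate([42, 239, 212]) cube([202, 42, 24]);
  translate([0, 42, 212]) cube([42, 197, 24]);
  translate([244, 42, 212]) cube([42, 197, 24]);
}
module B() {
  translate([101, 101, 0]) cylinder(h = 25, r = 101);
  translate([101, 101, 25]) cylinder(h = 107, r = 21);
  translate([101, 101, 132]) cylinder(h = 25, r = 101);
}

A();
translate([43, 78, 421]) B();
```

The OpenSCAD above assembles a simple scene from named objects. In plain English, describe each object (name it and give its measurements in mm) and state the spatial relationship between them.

A is a simple wooden stool: a rectangular seat 286 mm (x) by 281 mm (y), 40 mm thick, top face at z = 421 mm, on four square legs, each 42×42 mm in cross-section. The legs rest on z = 0, each flush with a corner of the seat. Four stretchers, 42 mm wide and 24 mm tall, connect adjacent legs with their undersides at z = 212 mm, each running between the inner faces of the legs it joins and aligned with the legs' outer faces on the other axis.

B is a spool: two coaxial disc flanges of radius 101 mm and thickness 25 mm, joined by a core cylinder of radius 21 mm and height 107 mm. The lower flange rests on z = 0 and the three cylinders share a vertical axis.

The spool is on top of the stool.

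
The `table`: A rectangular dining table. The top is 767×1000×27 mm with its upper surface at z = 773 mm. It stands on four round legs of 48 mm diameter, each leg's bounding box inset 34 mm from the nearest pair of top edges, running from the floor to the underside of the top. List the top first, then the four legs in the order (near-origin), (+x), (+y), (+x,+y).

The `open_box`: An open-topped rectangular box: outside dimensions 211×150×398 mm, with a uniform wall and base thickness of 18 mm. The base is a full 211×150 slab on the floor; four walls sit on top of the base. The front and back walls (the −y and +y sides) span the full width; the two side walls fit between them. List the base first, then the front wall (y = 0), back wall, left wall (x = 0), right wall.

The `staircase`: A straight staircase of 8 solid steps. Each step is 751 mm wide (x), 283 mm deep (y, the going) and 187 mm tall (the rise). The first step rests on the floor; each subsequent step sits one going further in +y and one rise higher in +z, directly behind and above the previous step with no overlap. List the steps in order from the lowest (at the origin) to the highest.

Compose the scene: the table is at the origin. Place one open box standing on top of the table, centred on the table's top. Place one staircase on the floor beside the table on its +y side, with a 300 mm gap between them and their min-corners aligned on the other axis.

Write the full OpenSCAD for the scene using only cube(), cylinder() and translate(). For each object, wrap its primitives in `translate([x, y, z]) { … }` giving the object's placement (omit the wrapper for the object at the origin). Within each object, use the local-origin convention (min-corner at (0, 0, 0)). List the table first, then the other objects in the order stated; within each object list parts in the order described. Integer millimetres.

translate([0, 0, 746]) cube([767, 1000, 27]);
translate([58, 58, 0]) cylinder(h = 746, r = 24);
translate([709, 58, 0]) cylinder(h = 746, r = 24);
translate([58, 942, 0]) cylinder(h = 746, r = 24);
translate([709, 942, 0]) cylinder(h = 746, r = 24);
translate([278, 425, 773]) {
  cube([211, 150, 18]);
  translate([0, 0, 18]) cube([211, 18, 380]);
  translate([0, 132, 18]) cube([211, 18, 380]);
  translate([0, 18, 18]) cube([18, 114, 380]);
  translate([193, 18, 18]) cube([18, 114, 380]);
}
translate([0, 1300, 0]) {
  cube([751, 283, 187]);
  translate([0, 283, 187]) cube([751, 283, 187]);
  translate([0, 566, 374]) cube([751, 283, 187]);
  translate([0, 849, 561]) cube([751, 283, 187]);
  translate([0, 1132, 748]) cube([751, 283, 187]);
  translate([0, 1415, 935]) cube([751, 283, 187]);
  translate([0, 1698, 1122]) cube([751, 283, 187]);
  translate([0, 1981, 1309]) cube([751, 283, 187]);
}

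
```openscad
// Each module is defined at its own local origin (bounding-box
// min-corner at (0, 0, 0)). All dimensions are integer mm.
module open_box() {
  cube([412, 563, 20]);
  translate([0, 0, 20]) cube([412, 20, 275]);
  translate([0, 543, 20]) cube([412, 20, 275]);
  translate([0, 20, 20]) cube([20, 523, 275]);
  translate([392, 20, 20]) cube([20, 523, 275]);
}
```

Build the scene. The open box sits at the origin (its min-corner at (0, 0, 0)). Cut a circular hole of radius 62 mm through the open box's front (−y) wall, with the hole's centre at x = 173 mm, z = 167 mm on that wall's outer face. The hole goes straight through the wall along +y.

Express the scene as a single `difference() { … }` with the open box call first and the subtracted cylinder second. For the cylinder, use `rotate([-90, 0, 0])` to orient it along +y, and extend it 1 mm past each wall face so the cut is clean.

difference() {
  open_box();
  translate([173, -1, 167]) rotate([-90, 0, 0]) cylinder(h = 22, r = 62);
}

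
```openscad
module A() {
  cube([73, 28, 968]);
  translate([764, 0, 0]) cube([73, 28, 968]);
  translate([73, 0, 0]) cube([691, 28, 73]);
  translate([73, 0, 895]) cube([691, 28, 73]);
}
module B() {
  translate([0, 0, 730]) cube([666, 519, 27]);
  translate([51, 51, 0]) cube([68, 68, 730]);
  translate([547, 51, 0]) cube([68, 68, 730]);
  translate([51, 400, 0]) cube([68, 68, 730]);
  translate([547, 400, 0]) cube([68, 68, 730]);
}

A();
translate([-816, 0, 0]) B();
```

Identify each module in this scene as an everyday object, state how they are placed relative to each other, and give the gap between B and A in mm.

A is a picture frame. B is a table. The table is on the floor beside the picture frame on its −x side. The gap between the table and the picture frame is 150 mm.

The table's nearest face is 150 mm from the picture frame's −x face.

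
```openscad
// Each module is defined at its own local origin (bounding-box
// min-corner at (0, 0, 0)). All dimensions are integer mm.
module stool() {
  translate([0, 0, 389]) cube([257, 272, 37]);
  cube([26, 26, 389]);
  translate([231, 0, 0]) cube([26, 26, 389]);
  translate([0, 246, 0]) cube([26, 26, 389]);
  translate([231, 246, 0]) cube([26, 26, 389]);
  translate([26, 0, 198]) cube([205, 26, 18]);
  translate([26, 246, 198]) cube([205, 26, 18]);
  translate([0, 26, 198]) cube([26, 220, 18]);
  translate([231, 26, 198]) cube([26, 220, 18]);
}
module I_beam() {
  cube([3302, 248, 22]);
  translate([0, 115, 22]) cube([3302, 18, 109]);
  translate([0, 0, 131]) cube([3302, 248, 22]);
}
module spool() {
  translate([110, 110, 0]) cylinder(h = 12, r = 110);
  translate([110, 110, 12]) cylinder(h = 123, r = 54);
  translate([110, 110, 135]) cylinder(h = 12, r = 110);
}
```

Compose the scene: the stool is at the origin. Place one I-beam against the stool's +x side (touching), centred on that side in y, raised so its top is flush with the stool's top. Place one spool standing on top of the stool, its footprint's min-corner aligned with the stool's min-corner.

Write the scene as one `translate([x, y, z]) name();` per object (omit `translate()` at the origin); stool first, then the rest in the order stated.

stool();
translate([257, 12, 273]) I_beam();
translate([0, 0, 426]) spool();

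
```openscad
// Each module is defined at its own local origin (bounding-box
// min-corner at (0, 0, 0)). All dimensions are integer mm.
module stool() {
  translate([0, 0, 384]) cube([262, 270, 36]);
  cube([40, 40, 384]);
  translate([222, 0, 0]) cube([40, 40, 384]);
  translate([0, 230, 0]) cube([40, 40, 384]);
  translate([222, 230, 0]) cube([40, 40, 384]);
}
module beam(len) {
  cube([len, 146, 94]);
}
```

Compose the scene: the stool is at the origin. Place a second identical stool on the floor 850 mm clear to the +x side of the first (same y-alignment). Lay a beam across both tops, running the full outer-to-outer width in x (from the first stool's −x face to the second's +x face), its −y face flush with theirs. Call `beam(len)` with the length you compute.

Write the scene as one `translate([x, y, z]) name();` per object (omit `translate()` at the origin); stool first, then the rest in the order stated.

stool();
translate([1112, 0, 0]) stool();
translate([0, 0, 420]) beam(1374);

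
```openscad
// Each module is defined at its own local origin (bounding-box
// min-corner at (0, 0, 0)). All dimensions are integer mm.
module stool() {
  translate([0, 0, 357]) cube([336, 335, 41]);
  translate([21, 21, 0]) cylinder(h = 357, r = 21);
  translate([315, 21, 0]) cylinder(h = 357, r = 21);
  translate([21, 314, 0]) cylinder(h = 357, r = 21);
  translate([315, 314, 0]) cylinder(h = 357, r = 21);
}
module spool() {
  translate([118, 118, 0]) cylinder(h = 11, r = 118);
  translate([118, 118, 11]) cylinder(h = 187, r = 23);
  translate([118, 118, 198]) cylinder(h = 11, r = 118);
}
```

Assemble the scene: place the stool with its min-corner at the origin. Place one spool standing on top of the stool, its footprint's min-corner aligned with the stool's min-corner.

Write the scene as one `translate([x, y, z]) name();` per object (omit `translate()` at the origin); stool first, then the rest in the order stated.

stool();
translate([0, 0, 398]) spool();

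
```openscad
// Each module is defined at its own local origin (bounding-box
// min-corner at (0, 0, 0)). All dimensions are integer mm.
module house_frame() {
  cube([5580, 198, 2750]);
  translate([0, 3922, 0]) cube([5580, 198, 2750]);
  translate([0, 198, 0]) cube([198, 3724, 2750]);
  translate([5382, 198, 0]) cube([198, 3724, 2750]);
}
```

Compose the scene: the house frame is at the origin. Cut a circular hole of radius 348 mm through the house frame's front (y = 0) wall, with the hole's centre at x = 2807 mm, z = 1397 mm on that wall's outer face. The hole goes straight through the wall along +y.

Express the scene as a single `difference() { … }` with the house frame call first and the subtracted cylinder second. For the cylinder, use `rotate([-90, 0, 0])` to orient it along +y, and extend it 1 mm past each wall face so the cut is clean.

difference() {
  house_frame();
  translate([2807, -1, 1397]) rotate([-90, 0, 0]) cylinder(h = 200, r = 348);
}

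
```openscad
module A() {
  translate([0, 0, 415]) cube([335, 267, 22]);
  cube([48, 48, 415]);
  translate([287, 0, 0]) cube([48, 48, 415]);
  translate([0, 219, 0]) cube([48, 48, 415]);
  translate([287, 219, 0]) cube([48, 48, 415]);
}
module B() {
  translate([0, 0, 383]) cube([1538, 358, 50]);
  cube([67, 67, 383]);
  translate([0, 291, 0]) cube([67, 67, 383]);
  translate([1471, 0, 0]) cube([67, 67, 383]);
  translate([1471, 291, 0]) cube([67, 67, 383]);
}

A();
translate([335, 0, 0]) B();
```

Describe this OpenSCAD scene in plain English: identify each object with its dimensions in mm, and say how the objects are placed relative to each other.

A is a four-legged stool. The seat is a 335×267×22 mm slab whose top surface is at z = 437 mm; four square legs, each 48×48 mm in cross-section, run from the floor (z = 0) to the underside of the seat, each flush with a corner of the seat.

B is a long wooden bench with a 1538 mm (x) × 358 mm (y) seat, 50 mm thick, its top surface 433 mm above the floor. Four 67 mm square legs at the seat corners, flush with the edges, run from z = 0 to the seat underside.

The bench is against the stool's +x side, with their −y faces flush.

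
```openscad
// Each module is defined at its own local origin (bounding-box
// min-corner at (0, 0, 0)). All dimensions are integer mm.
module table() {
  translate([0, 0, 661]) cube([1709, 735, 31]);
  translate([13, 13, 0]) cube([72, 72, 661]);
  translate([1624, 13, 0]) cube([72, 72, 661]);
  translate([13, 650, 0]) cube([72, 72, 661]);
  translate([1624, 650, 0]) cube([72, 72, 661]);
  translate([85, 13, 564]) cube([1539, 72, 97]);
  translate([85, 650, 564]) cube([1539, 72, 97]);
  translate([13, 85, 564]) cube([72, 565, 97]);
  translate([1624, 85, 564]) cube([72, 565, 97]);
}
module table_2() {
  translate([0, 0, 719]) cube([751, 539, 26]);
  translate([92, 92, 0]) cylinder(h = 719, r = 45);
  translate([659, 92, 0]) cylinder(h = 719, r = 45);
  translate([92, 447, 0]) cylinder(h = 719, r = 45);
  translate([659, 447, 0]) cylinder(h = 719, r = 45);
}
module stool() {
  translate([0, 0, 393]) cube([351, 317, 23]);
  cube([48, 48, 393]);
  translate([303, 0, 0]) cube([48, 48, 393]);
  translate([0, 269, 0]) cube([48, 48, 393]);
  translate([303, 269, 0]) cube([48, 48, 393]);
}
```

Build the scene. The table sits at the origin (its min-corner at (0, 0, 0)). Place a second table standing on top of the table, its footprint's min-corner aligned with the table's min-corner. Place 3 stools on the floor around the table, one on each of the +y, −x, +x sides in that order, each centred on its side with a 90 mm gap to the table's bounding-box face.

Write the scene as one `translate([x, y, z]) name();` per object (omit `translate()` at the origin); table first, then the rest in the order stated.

table();
translate([0, 0, 692]) table_2();
translate([679, 825, 0]) stool();
translate([-441, 209, 0]) stool();
translate([1799, 209, 0]) stool();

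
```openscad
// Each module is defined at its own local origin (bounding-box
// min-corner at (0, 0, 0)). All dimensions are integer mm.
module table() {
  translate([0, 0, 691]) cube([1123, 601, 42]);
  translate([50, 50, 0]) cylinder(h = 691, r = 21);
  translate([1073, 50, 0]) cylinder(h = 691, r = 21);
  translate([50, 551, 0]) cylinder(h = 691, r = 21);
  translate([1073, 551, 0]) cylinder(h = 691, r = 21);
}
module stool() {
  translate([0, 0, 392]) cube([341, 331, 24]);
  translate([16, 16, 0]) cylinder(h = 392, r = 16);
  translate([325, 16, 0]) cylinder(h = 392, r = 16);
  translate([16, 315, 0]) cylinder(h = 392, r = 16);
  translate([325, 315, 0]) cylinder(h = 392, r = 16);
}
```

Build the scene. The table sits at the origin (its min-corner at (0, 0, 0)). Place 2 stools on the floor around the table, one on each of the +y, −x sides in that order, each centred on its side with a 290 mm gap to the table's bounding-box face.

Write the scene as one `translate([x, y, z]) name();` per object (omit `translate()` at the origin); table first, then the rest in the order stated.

table();
translate([391, 891, 0]) stool();
translate([-631, 135, 0]) stool();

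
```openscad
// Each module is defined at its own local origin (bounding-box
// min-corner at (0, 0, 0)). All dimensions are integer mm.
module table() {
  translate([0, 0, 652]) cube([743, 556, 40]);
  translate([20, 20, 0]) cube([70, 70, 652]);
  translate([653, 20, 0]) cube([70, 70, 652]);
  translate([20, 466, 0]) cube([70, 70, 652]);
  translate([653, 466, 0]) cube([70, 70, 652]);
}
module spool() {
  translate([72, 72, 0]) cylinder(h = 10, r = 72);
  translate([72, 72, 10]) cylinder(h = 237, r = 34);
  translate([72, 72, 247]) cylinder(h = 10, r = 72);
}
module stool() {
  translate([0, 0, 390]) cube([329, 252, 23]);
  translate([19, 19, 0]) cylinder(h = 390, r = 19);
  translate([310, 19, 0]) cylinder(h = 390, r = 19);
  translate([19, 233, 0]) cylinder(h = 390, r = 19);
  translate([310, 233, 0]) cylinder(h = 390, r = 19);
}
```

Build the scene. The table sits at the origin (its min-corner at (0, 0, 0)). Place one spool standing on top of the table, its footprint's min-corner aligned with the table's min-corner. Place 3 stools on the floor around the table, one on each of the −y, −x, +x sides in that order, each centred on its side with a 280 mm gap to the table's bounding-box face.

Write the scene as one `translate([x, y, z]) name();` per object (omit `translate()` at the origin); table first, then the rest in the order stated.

table();
translate([0, 0, 692]) spool();
translate([207, -532, 0]) stool();
translate([-609, 152, 0]) stool();
translate([1023, 152, 0]) stool();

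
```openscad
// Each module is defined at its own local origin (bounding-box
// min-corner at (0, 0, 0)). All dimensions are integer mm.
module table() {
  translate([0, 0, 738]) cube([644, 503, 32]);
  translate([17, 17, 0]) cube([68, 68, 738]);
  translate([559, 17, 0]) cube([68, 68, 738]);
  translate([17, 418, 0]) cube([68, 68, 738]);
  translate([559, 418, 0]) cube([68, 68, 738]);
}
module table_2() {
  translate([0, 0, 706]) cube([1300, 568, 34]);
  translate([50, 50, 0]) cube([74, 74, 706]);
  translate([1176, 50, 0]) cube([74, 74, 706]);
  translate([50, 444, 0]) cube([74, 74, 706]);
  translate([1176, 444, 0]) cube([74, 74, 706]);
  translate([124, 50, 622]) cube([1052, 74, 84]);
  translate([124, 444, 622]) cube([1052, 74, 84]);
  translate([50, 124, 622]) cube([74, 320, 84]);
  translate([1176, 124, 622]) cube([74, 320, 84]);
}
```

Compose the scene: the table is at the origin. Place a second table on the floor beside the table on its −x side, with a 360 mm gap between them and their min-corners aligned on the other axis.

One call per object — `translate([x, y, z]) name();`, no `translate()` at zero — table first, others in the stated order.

table();
translate([-1660, 0, 0]) table_2();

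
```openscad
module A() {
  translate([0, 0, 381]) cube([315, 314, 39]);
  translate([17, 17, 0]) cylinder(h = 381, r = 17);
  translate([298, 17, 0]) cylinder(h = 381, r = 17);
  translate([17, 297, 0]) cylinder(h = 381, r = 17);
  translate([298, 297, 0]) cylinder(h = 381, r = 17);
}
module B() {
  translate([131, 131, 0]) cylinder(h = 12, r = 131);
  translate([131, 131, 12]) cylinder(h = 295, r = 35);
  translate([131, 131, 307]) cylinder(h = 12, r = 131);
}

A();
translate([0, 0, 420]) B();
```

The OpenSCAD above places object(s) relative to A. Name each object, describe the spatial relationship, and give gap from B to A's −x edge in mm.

The spool's min-x is at 0; the stool's min-x is 0; gap = 0 mm.

A is a stool. B is a spool. The spool is on top of the stool. The gap from the spool to the stool's −x edge is 0 mm.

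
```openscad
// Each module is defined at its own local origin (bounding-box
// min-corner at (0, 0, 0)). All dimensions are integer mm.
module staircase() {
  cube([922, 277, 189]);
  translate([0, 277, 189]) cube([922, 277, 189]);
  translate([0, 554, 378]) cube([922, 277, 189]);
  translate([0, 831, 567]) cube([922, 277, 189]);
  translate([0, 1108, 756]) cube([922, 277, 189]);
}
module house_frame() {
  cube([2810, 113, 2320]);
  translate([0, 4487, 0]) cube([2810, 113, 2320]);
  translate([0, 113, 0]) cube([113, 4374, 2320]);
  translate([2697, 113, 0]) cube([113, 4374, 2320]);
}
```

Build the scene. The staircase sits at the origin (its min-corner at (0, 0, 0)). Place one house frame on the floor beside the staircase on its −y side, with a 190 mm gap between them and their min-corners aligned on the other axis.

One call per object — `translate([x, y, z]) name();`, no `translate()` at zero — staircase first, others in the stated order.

staircase();
translate([0, -4790, 0]) house_frame();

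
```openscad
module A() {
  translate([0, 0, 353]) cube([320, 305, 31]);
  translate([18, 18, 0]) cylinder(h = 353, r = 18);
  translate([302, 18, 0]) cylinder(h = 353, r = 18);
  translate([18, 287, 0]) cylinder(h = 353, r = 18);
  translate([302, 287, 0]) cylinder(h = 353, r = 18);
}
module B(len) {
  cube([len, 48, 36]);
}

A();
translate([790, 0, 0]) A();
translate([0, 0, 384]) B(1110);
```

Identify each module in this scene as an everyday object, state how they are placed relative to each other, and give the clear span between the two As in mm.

A is a stool. B is a beam. A beam spans the tops of two stools. The clear span between the two stools is 470 mm.

Second stool starts at x = 790; first ends at x = 320; clear span = 790 − 320 = 470 mm.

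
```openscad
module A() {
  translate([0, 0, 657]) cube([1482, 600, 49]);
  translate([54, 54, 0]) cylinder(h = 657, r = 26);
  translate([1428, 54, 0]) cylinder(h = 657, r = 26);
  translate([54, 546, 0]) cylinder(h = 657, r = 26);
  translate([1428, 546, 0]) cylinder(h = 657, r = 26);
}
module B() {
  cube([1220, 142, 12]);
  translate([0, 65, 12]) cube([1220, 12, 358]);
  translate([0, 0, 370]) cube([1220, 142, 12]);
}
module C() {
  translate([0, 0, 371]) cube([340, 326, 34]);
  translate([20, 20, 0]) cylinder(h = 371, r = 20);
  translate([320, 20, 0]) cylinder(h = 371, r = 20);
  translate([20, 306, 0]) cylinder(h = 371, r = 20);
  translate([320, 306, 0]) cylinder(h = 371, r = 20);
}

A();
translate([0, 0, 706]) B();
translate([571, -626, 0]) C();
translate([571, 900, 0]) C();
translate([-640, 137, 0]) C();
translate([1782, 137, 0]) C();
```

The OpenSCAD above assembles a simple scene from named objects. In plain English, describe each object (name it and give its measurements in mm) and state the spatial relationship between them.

A is a table with a 1482×600 mm rectangular top, 49 mm thick, top surface at z = 706 mm, supported by four round legs of 52 mm diameter, each leg's bounding box inset 28 mm from the nearest pair of top edges, running from the floor.

B is an I-beam lying along x, 1220 mm long. Overall section height 382 mm. Two flanges 142 mm wide (y) and 12 mm thick, one on the floor and one at the top; a web 12 mm thick runs between them, centred on the flange width.

C is a four-legged stool. The seat is a 340×326×34 mm slab whose top surface is at z = 405 mm; four round legs, each 40 mm in diameter, run from the floor (z = 0) to the underside of the seat, each leg's axis is inset half a diameter from the nearest pair of seat edges (so the leg's bounding box is flush with the corner).

The I-beam is on top of the table. Four stools sit around the table at the −y, +y, −x, +x sides.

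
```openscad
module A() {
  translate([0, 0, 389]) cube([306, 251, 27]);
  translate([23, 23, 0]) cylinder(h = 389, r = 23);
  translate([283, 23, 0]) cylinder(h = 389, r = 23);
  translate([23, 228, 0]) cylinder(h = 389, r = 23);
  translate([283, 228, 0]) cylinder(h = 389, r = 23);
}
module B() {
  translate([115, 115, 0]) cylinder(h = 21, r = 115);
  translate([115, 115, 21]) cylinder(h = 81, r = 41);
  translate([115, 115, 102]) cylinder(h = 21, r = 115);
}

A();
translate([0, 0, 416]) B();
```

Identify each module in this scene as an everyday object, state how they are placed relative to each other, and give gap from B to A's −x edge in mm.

A is a stool. B is a spool. The spool is on top of the stool. The gap from the spool to the stool's −x edge is 0 mm.

The spool's min-x is at 0; the stool's min-x is 0; gap = 0 mm.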